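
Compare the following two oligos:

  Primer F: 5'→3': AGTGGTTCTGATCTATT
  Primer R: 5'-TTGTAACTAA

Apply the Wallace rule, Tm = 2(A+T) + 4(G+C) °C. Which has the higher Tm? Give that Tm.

Primer F: A+T=11, G+C=6 → Tm = 2(11)+4(6) = 46°C
Primer R: A+T=8, G+C=2 → Tm = 2(8)+4(2) = 24°C
46°C vs 24°C → primer F is higher.

Primer F, 46°C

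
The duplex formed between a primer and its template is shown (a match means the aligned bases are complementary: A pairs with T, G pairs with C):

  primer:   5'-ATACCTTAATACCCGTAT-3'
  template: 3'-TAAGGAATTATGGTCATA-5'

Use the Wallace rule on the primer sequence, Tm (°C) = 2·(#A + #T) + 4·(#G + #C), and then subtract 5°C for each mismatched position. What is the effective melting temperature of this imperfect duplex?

Primer base counts: A=6, T=6, G=1, C=5 → A+T=12, G+C=6
Perfect-match Tm = 2(12) + 4(6) = 24 + 24 = 48°C
Mismatches (positions where the bases are not complementary): 2 (at positions 3, 14)
Effective Tm = 48 − 2×5 = 48 − 10 = 38°C

38°C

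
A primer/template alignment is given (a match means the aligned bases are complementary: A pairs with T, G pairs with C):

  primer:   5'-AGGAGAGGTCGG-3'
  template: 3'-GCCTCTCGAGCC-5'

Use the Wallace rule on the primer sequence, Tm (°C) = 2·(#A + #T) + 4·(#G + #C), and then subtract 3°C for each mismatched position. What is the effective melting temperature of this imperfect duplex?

Primer base counts: A=3, T=1, G=7, C=1 → A+T=4, G+C=8
Perfect-match Tm = 2(4) + 4(8) = 8 + 32 = 40°C
Mismatches (positions where the bases are not complementary): 2 (at positions 1, 8)
Effective Tm = 40 − 2×3 = 40 − 6 = 34°C

34°C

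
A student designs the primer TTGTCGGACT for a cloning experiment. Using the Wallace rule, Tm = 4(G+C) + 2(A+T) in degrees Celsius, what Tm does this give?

30°C

Scanning the sequence gives C=2, T=4, A=1, G=3.
A+T = 5, G+C = 5
Tm = 2×5 + 4×5 = 30°C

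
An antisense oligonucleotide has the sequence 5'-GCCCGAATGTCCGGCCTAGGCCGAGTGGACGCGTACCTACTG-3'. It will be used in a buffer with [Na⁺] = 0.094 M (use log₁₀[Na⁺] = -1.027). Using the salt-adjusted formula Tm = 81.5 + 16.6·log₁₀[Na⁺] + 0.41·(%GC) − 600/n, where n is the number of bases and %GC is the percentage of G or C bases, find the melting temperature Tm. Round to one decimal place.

Length n = 42. C=14, T=7, A=7, G=14
G+C = 28, so %GC = 28/42 × 100 = 66.667%
Salt term: 16.6 × (-1.027) = -17.048
GC term: 0.41 × 66.667 = 27.333; length term: −600/42 = −14.286
Tm = 81.5 + (-17.048) + 27.333 − 14.286 = 77.499 → 77.5°C

77.5°C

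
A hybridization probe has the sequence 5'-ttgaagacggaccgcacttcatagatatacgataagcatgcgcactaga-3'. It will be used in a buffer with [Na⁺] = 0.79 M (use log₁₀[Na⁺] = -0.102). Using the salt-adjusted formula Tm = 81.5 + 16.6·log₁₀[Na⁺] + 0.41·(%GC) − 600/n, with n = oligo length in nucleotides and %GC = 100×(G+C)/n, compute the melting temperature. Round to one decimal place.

Length n = 49. T=10, C=11, G=11, A=17
G+C = 22, so %GC = 22/49 × 100 = 44.898%
Salt term: 16.6 × (-0.102) = -1.693
GC term: 0.41 × 44.898 = 18.408; length term: −600/49 = −12.245
Tm = 81.5 + (-1.693) + 18.408 − 12.245 = 85.97 → 86.0°C

86.0°C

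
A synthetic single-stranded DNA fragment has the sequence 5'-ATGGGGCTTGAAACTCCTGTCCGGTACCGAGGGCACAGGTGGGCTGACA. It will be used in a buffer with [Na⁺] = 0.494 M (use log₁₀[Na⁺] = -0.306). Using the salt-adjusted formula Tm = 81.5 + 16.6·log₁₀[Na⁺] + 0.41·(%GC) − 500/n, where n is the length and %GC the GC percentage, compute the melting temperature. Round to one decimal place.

Length n = 49. Scanning the sequence gives T=9, A=10, G=18, C=12.
G+C = 30, so %GC = 30/49 × 100 = 61.224%
Salt term: 16.6 × (-0.306) = -5.08
GC term: 0.41 × 61.224 = 25.102; length term: −500/49 = −10.204
Tm = 81.5 + (-5.08) + 25.102 − 10.204 = 91.318 → 91.3°C

91.3°C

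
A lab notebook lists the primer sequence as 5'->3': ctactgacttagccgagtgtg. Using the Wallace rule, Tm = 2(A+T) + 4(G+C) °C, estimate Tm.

64°C

C=5, G=6, A=4, T=6
AT pairs contribute 10, GC pairs contribute 11.
Tm = 2(10) + 4(11) = 20 + 44 = 64°C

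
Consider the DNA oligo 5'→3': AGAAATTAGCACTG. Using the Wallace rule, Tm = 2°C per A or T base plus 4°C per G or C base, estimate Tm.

38°C

Scanning the sequence gives C=2, G=3, A=6, T=3.
A+T = 9, G+C = 5
Tm = 2(9) + 4(5) = 18 + 20 = 38°C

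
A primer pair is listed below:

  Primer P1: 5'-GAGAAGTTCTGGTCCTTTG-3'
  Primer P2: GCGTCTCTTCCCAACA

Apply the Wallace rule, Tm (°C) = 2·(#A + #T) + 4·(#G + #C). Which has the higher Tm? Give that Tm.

Primer P1, 56°C

Primer P1: A+T=10, G+C=9 → Tm = 2(10)+4(9) = 56°C
Primer P2: A+T=7, G+C=9 → Tm = 2(7)+4(9) = 50°C
56°C vs 50°C → primer P1 is higher.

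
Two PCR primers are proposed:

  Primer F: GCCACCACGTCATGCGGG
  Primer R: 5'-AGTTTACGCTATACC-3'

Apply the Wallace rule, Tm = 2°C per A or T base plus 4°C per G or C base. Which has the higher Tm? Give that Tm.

Primer F: A+T=5, G+C=13 → Tm = 2(5)+4(13) = 62°C
Primer R: A+T=9, G+C=6 → Tm = 2(9)+4(6) = 42°C
62°C vs 42°C → primer F is higher.

Primer F, 62°C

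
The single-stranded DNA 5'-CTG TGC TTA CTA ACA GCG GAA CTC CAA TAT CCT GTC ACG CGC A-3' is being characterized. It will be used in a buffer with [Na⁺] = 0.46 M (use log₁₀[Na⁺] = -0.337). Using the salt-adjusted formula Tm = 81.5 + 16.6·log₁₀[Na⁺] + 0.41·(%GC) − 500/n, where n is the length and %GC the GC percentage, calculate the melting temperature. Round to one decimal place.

Length n = 43. Base counts: T=10, C=14, A=11, G=8
G+C = 22, so %GC = 22/43 × 100 = 51.163%
Salt term: 16.6 × (-0.337) = -5.594
GC term: 0.41 × 51.163 = 20.977; length term: −500/43 = −11.628
Tm = 81.5 + (-5.594) + 20.977 − 11.628 = 85.255 → 85.3°C

85.3°C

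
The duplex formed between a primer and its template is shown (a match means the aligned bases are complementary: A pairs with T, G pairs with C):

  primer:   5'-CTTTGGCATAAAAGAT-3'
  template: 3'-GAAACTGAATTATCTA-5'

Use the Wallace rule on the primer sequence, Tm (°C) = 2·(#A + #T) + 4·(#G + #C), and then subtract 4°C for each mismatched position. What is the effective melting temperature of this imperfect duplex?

30°C

Primer base counts: A=6, T=5, G=3, C=2 → A+T=11, G+C=5
Perfect-match Tm = 2(11) + 4(5) = 22 + 20 = 42°C
Mismatches (positions where the bases are not complementary): 3 (at positions 6, 8, 12)
Effective Tm = 42 − 3×4 = 42 − 12 = 30°C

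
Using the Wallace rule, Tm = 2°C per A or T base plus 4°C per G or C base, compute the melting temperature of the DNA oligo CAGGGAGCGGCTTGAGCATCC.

70°C

Scanning the sequence gives C=6, G=8, A=4, T=3.
A+T = 7, G+C = 14
Tm = 2(7) + 4(14) = 14 + 56 = 70°C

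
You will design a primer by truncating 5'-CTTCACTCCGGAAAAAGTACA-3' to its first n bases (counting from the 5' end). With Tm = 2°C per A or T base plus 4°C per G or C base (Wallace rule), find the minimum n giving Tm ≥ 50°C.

First 16 bases: CTTCACTCCGGAAAAA → Tm = 46°C (< 50°C)
First 17 bases: CTTCACTCCGGAAAAAG → Tm = 50°C (≥ 50°C)
Each additional base adds 2°C (A/T) or 4°C (G/C), so Tm is non-decreasing in n; n = 17 is the first length to reach 50°C.

n = 17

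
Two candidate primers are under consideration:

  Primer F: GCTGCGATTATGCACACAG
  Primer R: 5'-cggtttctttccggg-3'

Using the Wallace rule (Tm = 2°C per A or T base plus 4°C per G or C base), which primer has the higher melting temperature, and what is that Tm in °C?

Primer F, 58°C

Primer F: A+T=9, G+C=10 → Tm = 2(9)+4(10) = 58°C
Primer R: A+T=6, G+C=9 → Tm = 2(6)+4(9) = 48°C
58°C vs 48°C → primer F is higher.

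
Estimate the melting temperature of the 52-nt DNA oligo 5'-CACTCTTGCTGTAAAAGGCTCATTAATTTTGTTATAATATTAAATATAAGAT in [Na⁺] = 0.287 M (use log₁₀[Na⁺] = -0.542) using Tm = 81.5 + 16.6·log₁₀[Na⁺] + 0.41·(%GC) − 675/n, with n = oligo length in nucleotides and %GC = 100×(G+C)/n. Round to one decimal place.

69.0°C

Length n = 52. G=6, C=6, A=19, T=21
G+C = 12, so %GC = 12/52 × 100 = 23.077%
Salt term: 16.6 × (-0.542) = -8.997
GC term: 0.41 × 23.077 = 9.462; length term: −675/52 = −12.981
Tm = 81.5 + (-8.997) + 9.462 − 12.981 = 68.984 → 69.0°C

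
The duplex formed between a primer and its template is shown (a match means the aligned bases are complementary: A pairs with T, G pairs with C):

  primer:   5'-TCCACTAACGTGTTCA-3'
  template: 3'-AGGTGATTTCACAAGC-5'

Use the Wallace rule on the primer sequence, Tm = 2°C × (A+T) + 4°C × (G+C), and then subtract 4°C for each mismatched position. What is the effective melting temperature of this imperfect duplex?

38°C

Primer base counts: A=4, T=5, G=2, C=5 → A+T=9, G+C=7
Perfect-match Tm = 2(9) + 4(7) = 18 + 28 = 46°C
Mismatches (positions where the bases are not complementary): 2 (at positions 9, 16)
Effective Tm = 46 − 2×4 = 46 − 8 = 38°C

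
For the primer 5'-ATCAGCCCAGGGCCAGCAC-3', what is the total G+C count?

Counting bases: A=5, T=1, G=5, C=8
Total G or C: 5 + 8 = 13

13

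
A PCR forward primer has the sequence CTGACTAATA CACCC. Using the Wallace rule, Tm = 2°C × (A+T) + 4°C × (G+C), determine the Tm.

44°C

Base counts: T=3, C=6, G=1, A=5
So N_AT = 8 and N_GC = 7.
Tm = 2(8) + 4(7) = 16 + 28 = 44°C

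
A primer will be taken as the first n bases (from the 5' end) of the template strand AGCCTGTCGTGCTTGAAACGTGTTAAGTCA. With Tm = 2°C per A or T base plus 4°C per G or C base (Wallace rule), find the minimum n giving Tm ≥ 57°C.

First 18 bases: AGCCTGTCGTGCTTGAAA → Tm = 54°C (< 57°C)
First 19 bases: AGCCTGTCGTGCTTGAAAC → Tm = 58°C (≥ 57°C)
Each additional base adds 2°C (A/T) or 4°C (G/C), so Tm is non-decreasing in n; n = 19 is the first length to reach 57°C.

n = 19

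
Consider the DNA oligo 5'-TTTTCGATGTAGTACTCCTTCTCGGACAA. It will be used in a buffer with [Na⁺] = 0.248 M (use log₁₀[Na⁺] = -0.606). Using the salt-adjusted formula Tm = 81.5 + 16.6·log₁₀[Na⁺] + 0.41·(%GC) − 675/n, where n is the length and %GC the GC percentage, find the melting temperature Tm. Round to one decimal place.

Length n = 29. C=7, T=11, G=5, A=6
G+C = 12, so %GC = 12/29 × 100 = 41.379%
Salt term: 16.6 × (-0.606) = -10.06
GC term: 0.41 × 41.379 = 16.965; length term: −675/29 = −23.276
Tm = 81.5 + (-10.06) + 16.965 − 23.276 = 65.129 → 65.1°C

65.1°C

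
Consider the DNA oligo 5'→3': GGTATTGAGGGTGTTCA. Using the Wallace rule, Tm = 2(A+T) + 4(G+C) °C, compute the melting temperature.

Scanning the sequence gives G=7, A=3, T=6, C=1.
A+T = 9, G+C = 8
Tm = 4·8 + 2·9 = 32 + 18 = 50°C

50°C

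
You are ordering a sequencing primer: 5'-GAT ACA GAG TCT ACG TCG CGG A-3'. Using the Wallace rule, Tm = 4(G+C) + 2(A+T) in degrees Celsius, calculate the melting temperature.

Scanning the sequence gives T=4, G=7, A=6, C=5.
A+T = 10, G+C = 12
Tm = 4·12 + 2·10 = 48 + 20 = 68°C

68°C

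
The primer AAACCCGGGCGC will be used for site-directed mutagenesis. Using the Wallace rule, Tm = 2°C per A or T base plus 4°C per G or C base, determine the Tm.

42°C

Base counts: C=5, G=4, A=3, T=0
AT pairs contribute 3, GC pairs contribute 9.
Tm = 2(3) + 4(9) = 6 + 36 = 42°C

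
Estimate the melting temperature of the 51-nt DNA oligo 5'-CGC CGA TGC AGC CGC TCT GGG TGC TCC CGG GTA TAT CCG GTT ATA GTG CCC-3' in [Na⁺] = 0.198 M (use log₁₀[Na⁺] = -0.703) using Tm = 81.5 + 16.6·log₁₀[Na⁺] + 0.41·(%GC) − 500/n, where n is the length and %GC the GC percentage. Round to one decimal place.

Length n = 51. Scanning the sequence gives G=16, C=17, A=6, T=12.
G+C = 33, so %GC = 33/51 × 100 = 64.706%
Salt term: 16.6 × (-0.703) = -11.67
GC term: 0.41 × 64.706 = 26.529; length term: −500/51 = −9.804
Tm = 81.5 + (-11.67) + 26.529 − 9.804 = 86.555 → 86.6°C

86.6°C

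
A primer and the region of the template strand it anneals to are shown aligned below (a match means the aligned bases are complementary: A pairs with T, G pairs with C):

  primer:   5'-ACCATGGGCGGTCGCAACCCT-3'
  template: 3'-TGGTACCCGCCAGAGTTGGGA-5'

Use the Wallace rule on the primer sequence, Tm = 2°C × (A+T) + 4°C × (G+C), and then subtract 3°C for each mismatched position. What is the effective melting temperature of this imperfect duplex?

Primer base counts: A=4, T=3, G=6, C=8 → A+T=7, G+C=14
Perfect-match Tm = 2(7) + 4(14) = 14 + 56 = 70°C
Mismatches (positions where the bases are not complementary): 1 (at position 14)
Effective Tm = 70 − 1×3 = 70 − 3 = 67°C

67°C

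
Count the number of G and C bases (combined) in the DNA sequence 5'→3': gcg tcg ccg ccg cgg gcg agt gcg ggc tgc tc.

27

Counting bases: A=1, G=15, T=4, C=12
Total G or C: 15 + 12 = 27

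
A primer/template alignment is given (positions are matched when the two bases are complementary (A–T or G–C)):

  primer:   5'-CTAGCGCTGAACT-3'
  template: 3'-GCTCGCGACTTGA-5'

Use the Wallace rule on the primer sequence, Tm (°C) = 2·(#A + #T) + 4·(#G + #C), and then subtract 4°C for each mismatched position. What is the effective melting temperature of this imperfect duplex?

Primer base counts: A=3, T=3, G=3, C=4 → A+T=6, G+C=7
Perfect-match Tm = 2(6) + 4(7) = 12 + 28 = 40°C
Mismatches (positions where the bases are not complementary): 1 (at position 2)
Effective Tm = 40 − 1×4 = 40 − 4 = 36°C

36°C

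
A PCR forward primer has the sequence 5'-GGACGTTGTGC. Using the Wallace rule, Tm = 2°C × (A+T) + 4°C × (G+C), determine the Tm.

36°C

C=2, A=1, G=5, T=3
AT pairs contribute 4, GC pairs contribute 7.
Tm = 4·7 + 2·4 = 28 + 8 = 36°C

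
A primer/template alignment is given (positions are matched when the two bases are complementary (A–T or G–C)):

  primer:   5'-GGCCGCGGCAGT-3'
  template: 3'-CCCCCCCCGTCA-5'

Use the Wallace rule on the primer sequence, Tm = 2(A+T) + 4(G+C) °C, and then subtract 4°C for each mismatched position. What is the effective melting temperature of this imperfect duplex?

Primer base counts: A=1, T=1, G=6, C=4 → A+T=2, G+C=10
Perfect-match Tm = 2(2) + 4(10) = 4 + 40 = 44°C
Mismatches (positions where the bases are not complementary): 3 (at positions 3, 4, 6)
Effective Tm = 44 − 3×4 = 44 − 12 = 32°C

32°C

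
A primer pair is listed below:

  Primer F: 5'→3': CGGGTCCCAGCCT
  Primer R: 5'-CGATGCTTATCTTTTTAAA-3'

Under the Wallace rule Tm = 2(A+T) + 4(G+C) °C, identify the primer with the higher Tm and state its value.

Primer R, 48°C

Primer F: A+T=3, G+C=10 → Tm = 2(3)+4(10) = 46°C
Primer R: A+T=14, G+C=5 → Tm = 2(14)+4(5) = 48°C
46°C vs 48°C → primer R is higher.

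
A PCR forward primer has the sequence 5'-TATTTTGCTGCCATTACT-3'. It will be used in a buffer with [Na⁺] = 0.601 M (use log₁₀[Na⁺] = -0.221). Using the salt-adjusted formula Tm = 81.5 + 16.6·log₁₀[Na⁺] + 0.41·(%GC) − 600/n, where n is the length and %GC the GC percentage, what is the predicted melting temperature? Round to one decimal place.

58.2°C

Length n = 18. Counting bases: A=3, T=9, G=2, C=4
G+C = 6, so %GC = 6/18 × 100 = 33.333%
Salt term: 16.6 × (-0.221) = -3.669
GC term: 0.41 × 33.333 = 13.667; length term: −600/18 = −33.333
Tm = 81.5 + (-3.669) + 13.667 − 33.333 = 58.165 → 58.2°C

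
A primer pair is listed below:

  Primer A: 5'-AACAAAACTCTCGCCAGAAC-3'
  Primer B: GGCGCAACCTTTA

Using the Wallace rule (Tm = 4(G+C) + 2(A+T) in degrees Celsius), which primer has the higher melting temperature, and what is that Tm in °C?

Primer A: A+T=11, G+C=9 → Tm = 2(11)+4(9) = 58°C
Primer B: A+T=6, G+C=7 → Tm = 2(6)+4(7) = 40°C
58°C vs 40°C → primer A is higher.

Primer A, 58°C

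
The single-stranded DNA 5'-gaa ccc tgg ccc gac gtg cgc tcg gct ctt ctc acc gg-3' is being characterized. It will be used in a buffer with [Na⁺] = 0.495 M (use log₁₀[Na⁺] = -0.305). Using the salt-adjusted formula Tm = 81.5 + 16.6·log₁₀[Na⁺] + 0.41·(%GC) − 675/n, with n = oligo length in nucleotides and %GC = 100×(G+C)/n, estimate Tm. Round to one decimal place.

Length n = 38. Scanning the sequence gives T=7, G=11, A=4, C=16.
G+C = 27, so %GC = 27/38 × 100 = 71.053%
Salt term: 16.6 × (-0.305) = -5.063
GC term: 0.41 × 71.053 = 29.132; length term: −675/38 = −17.763
Tm = 81.5 + (-5.063) + 29.132 − 17.763 = 87.806 → 87.8°C

87.8°C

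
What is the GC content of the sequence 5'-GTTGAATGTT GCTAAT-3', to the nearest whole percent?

Counting bases: G=4, A=4, C=1, T=7
G+C = 4 + 1 = 5 out of 16 bases
%GC = 5/16 × 100 = 31.25% ≈ 31%

31%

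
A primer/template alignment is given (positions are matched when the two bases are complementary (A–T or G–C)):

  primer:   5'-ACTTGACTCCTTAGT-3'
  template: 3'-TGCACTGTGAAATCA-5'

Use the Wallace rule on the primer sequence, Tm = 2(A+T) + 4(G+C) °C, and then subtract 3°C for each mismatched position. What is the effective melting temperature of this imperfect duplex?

Primer base counts: A=3, T=6, G=2, C=4 → A+T=9, G+C=6
Perfect-match Tm = 2(9) + 4(6) = 18 + 24 = 42°C
Mismatches (positions where the bases are not complementary): 3 (at positions 3, 8, 10)
Effective Tm = 42 − 3×3 = 42 − 9 = 33°C

33°C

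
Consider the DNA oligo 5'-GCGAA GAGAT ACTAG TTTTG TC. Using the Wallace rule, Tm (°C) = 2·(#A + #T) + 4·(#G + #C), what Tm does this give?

62°C

Scanning the sequence gives G=6, T=7, A=6, C=3.
AT pairs contribute 13, GC pairs contribute 9.
Tm = 2×13 + 4×9 = 62°C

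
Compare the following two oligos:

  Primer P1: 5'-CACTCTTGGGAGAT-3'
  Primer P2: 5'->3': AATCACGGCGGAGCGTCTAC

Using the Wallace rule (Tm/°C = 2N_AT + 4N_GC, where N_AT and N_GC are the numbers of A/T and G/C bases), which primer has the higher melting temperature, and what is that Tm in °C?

Primer P1: A+T=7, G+C=7 → Tm = 2(7)+4(7) = 42°C
Primer P2: A+T=8, G+C=12 → Tm = 2(8)+4(12) = 64°C
42°C vs 64°C → primer P2 is higher.

Primer P2, 64°C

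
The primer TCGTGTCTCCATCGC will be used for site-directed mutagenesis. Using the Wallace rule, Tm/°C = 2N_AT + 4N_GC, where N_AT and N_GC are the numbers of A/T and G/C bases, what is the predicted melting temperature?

48°C

Base counts: T=5, G=3, A=1, C=6
So N_AT = 6 and N_GC = 9.
Tm = 4·9 + 2·6 = 36 + 12 = 48°C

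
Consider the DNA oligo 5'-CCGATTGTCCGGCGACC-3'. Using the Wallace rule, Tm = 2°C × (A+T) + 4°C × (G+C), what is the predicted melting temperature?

58°C

Counting bases: T=3, G=5, A=2, C=7
A+T = 5, G+C = 12
Tm = 4·12 + 2·5 = 48 + 10 = 58°C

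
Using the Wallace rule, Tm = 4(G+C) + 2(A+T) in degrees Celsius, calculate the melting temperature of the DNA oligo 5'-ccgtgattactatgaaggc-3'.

56°C

Scanning the sequence gives T=5, C=4, G=5, A=5.
AT pairs contribute 10, GC pairs contribute 9.
Tm = 4·9 + 2·10 = 36 + 20 = 56°C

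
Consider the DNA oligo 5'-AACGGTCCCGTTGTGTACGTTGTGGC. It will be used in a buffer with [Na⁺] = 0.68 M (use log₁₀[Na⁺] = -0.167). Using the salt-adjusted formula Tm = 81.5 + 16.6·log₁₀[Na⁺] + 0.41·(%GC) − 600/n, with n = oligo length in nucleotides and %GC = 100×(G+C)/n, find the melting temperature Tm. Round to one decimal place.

79.3°C

Length n = 26. Scanning the sequence gives G=9, A=3, C=6, T=8.
G+C = 15, so %GC = 15/26 × 100 = 57.692%
Salt term: 16.6 × (-0.167) = -2.772
GC term: 0.41 × 57.692 = 23.654; length term: −600/26 = −23.077
Tm = 81.5 + (-2.772) + 23.654 − 23.077 = 79.305 → 79.3°C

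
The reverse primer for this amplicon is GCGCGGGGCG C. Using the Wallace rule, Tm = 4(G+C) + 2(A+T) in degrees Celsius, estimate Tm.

44°C

G=7, C=4, A=0, T=0
A+T = 0, G+C = 11
Tm = 2×0 + 4×11 = 44°C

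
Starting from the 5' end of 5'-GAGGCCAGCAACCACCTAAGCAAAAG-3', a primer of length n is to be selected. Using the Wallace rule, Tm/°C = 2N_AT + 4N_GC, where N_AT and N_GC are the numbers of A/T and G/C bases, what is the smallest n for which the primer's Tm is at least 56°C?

n = 17

First 16 bases: GAGGCCAGCAACCACC → Tm = 54°C (< 56°C)
First 17 bases: GAGGCCAGCAACCACCT → Tm = 56°C (≥ 56°C)
Since every base adds ≥2°C, Tm only increases with n, so the threshold is first crossed at n = 17.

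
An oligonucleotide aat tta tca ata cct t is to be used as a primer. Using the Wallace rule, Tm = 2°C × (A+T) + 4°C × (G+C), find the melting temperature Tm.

Scanning the sequence gives T=7, C=3, A=6, G=0.
A+T = 13, G+C = 3
Tm = 4·3 + 2·13 = 12 + 26 = 38°C

38°C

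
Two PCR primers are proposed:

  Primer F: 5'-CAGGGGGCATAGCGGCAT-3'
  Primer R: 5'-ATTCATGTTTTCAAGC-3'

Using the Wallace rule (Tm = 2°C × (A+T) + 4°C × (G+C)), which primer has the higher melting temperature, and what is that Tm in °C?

Primer F: A+T=6, G+C=12 → Tm = 2(6)+4(12) = 60°C
Primer R: A+T=11, G+C=5 → Tm = 2(11)+4(5) = 42°C
60°C vs 42°C → primer F is higher.

Primer F, 60°C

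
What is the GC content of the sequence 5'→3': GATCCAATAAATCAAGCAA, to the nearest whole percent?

Base counts: G=2, T=3, C=4, A=10
G+C = 2 + 4 = 6 out of 19 bases
%GC = 6/19 × 100 = 31.58% ≈ 32%

32%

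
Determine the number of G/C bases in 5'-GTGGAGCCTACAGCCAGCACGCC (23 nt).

16

Scanning the sequence gives A=5, T=2, G=7, C=9.
Total G or C: 7 + 9 = 16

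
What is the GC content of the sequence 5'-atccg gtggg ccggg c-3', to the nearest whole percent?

Counting bases: A=1, T=2, C=5, G=8
G+C = 8 + 5 = 13 out of 16 bases
%GC = 13/16 × 100 = 81.25% ≈ 81%

81%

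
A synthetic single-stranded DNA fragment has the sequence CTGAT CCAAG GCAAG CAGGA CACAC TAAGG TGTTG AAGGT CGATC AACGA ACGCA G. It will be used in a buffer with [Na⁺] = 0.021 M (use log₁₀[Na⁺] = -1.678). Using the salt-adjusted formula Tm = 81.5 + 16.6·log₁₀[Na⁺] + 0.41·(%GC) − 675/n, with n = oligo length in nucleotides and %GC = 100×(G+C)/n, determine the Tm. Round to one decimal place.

62.8°C

Length n = 56. G=16, C=13, A=19, T=8
G+C = 29, so %GC = 29/56 × 100 = 51.786%
Salt term: 16.6 × (-1.678) = -27.855
GC term: 0.41 × 51.786 = 21.232; length term: −675/56 = −12.054
Tm = 81.5 + (-27.855) + 21.232 − 12.054 = 62.823 → 62.8°C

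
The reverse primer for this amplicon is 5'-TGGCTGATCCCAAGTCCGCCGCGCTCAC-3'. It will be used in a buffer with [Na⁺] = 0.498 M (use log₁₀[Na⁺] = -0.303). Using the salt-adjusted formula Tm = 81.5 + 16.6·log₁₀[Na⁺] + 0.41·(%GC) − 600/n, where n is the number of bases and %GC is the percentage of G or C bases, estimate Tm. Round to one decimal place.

82.9°C

Length n = 28. A=4, T=5, C=12, G=7
G+C = 19, so %GC = 19/28 × 100 = 67.857%
Salt term: 16.6 × (-0.303) = -5.03
GC term: 0.41 × 67.857 = 27.821; length term: −600/28 = −21.429
Tm = 81.5 + (-5.03) + 27.821 − 21.429 = 82.862 → 82.9°C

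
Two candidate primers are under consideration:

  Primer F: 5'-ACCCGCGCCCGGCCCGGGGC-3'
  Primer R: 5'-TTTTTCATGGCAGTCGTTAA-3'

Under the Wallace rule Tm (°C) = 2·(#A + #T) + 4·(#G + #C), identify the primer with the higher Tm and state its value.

Primer F, 78°C

Primer F: A+T=1, G+C=19 → Tm = 2(1)+4(19) = 78°C
Primer R: A+T=13, G+C=7 → Tm = 2(13)+4(7) = 54°C
78°C vs 54°C → primer F is higher.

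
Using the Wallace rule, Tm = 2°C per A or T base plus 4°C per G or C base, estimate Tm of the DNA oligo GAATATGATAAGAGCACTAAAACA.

62°C

Scanning the sequence gives T=4, G=4, C=3, A=13.
A+T = 17, G+C = 7
Tm = 4·7 + 2·17 = 28 + 34 = 62°C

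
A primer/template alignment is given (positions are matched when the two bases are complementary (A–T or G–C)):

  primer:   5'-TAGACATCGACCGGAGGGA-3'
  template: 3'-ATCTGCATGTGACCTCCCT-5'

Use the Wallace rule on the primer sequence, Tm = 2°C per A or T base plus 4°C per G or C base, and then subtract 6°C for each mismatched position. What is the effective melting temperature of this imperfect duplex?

36°C

Primer base counts: A=6, T=2, G=7, C=4 → A+T=8, G+C=11
Perfect-match Tm = 2(8) + 4(11) = 16 + 44 = 60°C
Mismatches (positions where the bases are not complementary): 4 (at positions 6, 8, 9, 12)
Effective Tm = 60 − 4×6 = 60 − 24 = 36°C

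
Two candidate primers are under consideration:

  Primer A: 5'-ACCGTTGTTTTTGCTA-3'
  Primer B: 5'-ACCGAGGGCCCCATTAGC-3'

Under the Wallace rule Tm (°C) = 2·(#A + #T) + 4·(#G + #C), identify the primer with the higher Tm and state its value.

Primer B, 60°C

Primer A: A+T=10, G+C=6 → Tm = 2(10)+4(6) = 44°C
Primer B: A+T=6, G+C=12 → Tm = 2(6)+4(12) = 60°C
44°C vs 60°C → primer B is higher.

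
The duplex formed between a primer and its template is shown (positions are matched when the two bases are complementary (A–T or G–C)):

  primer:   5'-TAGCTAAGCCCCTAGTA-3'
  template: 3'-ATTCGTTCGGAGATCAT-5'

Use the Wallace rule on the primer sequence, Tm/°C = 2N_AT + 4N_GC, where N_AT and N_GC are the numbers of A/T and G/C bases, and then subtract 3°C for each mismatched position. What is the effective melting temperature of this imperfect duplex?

Primer base counts: A=5, T=4, G=3, C=5 → A+T=9, G+C=8
Perfect-match Tm = 2(9) + 4(8) = 18 + 32 = 50°C
Mismatches (positions where the bases are not complementary): 4 (at positions 3, 4, 5, 11)
Effective Tm = 50 − 4×3 = 50 − 12 = 38°C

38°C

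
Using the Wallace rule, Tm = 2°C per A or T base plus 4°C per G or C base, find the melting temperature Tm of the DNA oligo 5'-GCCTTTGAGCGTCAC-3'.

Scanning the sequence gives A=2, C=5, T=4, G=4.
AT pairs contribute 6, GC pairs contribute 9.
Tm = 4·9 + 2·6 = 36 + 12 = 48°C

48°C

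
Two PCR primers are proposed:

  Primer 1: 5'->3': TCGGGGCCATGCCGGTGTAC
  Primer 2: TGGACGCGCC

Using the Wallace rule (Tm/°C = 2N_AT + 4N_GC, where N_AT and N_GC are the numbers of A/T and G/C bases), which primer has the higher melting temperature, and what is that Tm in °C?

Primer 1: A+T=6, G+C=14 → Tm = 2(6)+4(14) = 68°C
Primer 2: A+T=2, G+C=8 → Tm = 2(2)+4(8) = 36°C
68°C vs 36°C → primer 1 is higher.

Primer 1, 68°C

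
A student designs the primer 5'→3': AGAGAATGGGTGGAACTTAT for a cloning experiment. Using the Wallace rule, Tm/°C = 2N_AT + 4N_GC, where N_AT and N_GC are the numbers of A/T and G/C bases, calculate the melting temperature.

Base counts: G=7, C=1, T=5, A=7
A+T = 12, G+C = 8
Tm = 2(12) + 4(8) = 24 + 32 = 56°C

56°C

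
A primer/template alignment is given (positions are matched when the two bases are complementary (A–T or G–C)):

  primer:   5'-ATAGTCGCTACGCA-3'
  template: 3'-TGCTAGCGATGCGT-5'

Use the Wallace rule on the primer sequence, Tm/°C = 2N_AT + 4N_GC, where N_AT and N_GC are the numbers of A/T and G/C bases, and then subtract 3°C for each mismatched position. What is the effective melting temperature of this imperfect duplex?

33°C

Primer base counts: A=4, T=3, G=3, C=4 → A+T=7, G+C=7
Perfect-match Tm = 2(7) + 4(7) = 14 + 28 = 42°C
Mismatches (positions where the bases are not complementary): 3 (at positions 2, 3, 4)
Effective Tm = 42 − 3×3 = 42 − 9 = 33°C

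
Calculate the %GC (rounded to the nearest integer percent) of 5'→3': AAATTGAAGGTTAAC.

27%

T=4, C=1, G=3, A=7
G+C = 3 + 1 = 4 out of 15 bases
%GC = 4/15 × 100 = 26.67% ≈ 27%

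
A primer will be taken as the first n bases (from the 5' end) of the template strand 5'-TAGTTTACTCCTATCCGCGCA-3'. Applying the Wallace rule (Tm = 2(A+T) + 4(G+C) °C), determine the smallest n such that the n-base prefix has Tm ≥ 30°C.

First 10 bases: TAGTTTACTC → Tm = 26°C (< 30°C)
First 11 bases: TAGTTTACTCC → Tm = 30°C (≥ 30°C)
Each additional base adds 2°C (A/T) or 4°C (G/C), so Tm is non-decreasing in n; n = 11 is the first length to reach 30°C.

n = 11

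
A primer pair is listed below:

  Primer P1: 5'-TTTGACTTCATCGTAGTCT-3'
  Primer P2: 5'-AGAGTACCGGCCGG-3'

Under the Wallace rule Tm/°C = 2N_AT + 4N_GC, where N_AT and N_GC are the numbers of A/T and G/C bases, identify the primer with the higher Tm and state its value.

Primer P1, 52°C

Primer P1: A+T=12, G+C=7 → Tm = 2(12)+4(7) = 52°C
Primer P2: A+T=4, G+C=10 → Tm = 2(4)+4(10) = 48°C
52°C vs 48°C → primer P1 is higher.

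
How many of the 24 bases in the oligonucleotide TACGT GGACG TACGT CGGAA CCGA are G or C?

Base counts: A=6, C=6, T=4, G=8
G+C = 8 + 6 = 14

14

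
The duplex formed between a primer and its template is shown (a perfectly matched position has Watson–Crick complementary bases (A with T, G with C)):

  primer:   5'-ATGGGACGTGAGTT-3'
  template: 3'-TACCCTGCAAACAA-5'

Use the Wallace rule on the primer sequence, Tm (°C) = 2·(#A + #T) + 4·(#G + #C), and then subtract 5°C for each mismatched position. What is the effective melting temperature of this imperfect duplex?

32°C

Primer base counts: A=3, T=4, G=6, C=1 → A+T=7, G+C=7
Perfect-match Tm = 2(7) + 4(7) = 14 + 28 = 42°C
Mismatches (positions where the bases are not complementary): 2 (at positions 10, 11)
Effective Tm = 42 − 2×5 = 42 − 10 = 32°C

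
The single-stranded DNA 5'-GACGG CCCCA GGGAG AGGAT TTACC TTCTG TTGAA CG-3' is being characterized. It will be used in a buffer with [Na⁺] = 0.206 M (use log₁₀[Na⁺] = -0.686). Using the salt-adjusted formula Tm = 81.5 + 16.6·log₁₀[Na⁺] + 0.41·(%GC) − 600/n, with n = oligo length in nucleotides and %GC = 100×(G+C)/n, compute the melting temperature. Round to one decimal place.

Length n = 37. Base counts: T=8, C=9, A=8, G=12
G+C = 21, so %GC = 21/37 × 100 = 56.757%
Salt term: 16.6 × (-0.686) = -11.388
GC term: 0.41 × 56.757 = 23.27; length term: −600/37 = −16.216
Tm = 81.5 + (-11.388) + 23.27 − 16.216 = 77.166 → 77.2°C

77.2°C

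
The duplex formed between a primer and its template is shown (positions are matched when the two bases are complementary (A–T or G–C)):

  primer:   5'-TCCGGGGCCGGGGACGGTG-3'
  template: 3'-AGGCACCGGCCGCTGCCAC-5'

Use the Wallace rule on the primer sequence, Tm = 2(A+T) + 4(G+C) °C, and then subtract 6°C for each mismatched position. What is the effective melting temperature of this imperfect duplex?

58°C

Primer base counts: A=1, T=2, G=11, C=5 → A+T=3, G+C=16
Perfect-match Tm = 2(3) + 4(16) = 6 + 64 = 70°C
Mismatches (positions where the bases are not complementary): 2 (at positions 5, 12)
Effective Tm = 70 − 2×6 = 70 − 12 = 58°C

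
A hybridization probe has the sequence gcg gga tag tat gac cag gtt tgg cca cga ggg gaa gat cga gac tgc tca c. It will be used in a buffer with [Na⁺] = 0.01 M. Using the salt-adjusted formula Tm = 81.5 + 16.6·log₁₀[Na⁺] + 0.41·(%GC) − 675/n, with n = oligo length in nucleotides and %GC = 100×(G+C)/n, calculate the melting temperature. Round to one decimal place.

Length n = 52. A=13, T=9, G=19, C=11
G+C = 30, so %GC = 30/52 × 100 = 57.692%
Salt term: 16.6 × (-2) = -33.2
GC term: 0.41 × 57.692 = 23.654; length term: −675/52 = −12.981
Tm = 81.5 + (-33.2) + 23.654 − 12.981 = 58.973 → 59.0°C

59.0°C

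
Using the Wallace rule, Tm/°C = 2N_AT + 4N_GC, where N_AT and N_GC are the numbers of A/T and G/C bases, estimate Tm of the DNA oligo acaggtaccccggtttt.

52°C

T=5, A=3, C=5, G=4
So N_AT = 8 and N_GC = 9.
Tm = 2(8) + 4(9) = 16 + 36 = 52°C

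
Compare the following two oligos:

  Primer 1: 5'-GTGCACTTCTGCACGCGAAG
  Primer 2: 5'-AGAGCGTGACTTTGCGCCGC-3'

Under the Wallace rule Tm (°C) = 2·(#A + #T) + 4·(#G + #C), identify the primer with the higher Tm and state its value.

Primer 2, 66°C

Primer 1: A+T=8, G+C=12 → Tm = 2(8)+4(12) = 64°C
Primer 2: A+T=7, G+C=13 → Tm = 2(7)+4(13) = 66°C
64°C vs 66°C → primer 2 is higher.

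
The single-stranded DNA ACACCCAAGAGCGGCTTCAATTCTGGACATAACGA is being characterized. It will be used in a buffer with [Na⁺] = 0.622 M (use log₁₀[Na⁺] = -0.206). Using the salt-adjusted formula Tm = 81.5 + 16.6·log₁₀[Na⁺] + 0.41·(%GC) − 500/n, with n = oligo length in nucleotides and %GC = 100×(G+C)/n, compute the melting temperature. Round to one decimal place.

Length n = 35. Base counts: C=10, T=6, A=12, G=7
G+C = 17, so %GC = 17/35 × 100 = 48.571%
Salt term: 16.6 × (-0.206) = -3.42
GC term: 0.41 × 48.571 = 19.914; length term: −500/35 = −14.286
Tm = 81.5 + (-3.42) + 19.914 − 14.286 = 83.708 → 83.7°C

83.7°C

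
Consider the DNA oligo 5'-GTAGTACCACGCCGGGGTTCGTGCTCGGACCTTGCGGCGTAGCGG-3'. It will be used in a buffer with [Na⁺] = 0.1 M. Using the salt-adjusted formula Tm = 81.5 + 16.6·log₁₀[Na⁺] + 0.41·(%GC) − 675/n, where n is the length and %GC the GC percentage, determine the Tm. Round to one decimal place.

78.1°C

Length n = 45. Scanning the sequence gives C=13, T=9, G=18, A=5.
G+C = 31, so %GC = 31/45 × 100 = 68.889%
Salt term: 16.6 × (-1) = -16.6
GC term: 0.41 × 68.889 = 28.244; length term: −675/45 = −15
Tm = 81.5 + (-16.6) + 28.244 − 15 = 78.144 → 78.1°C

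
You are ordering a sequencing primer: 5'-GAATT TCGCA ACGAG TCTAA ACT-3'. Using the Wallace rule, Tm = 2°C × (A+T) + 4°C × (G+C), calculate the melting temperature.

Base counts: T=6, G=4, A=8, C=5
A+T = 14, G+C = 9
Tm = 4·9 + 2·14 = 36 + 28 = 64°C

64°C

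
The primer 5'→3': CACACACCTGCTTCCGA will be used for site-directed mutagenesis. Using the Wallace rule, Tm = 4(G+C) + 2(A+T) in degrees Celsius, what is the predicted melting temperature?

Counting bases: C=8, T=3, A=4, G=2
A+T = 7, G+C = 10
Tm = 2(7) + 4(10) = 14 + 40 = 54°C

54°C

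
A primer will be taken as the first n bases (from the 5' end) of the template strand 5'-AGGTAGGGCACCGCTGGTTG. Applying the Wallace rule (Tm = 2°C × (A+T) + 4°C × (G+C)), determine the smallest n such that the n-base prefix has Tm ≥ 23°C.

First 7 bases: AGGTAGG → Tm = 22°C (< 23°C)
First 8 bases: AGGTAGGG → Tm = 26°C (≥ 23°C)
Each additional base adds 2°C (A/T) or 4°C (G/C), so Tm is non-decreasing in n; n = 8 is the first length to reach 23°C.

n = 8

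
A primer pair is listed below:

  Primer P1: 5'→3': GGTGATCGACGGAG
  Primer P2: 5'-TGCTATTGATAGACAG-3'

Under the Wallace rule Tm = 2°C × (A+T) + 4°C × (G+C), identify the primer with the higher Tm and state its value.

Primer P1: A+T=5, G+C=9 → Tm = 2(5)+4(9) = 46°C
Primer P2: A+T=10, G+C=6 → Tm = 2(10)+4(6) = 44°C
46°C vs 44°C → primer P1 is higher.

Primer P1, 46°C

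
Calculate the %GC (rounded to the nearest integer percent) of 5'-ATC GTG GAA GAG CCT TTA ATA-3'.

Scanning the sequence gives A=7, T=6, C=3, G=5.
G+C = 5 + 3 = 8 out of 21 bases
%GC = 8/21 × 100 = 38.1% ≈ 38%

38%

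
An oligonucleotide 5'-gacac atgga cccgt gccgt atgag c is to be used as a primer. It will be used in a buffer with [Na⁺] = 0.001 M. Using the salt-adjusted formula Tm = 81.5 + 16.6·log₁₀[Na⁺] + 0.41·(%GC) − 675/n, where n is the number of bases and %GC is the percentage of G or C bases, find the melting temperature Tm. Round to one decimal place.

31.0°C

Length n = 26. G=8, T=4, A=6, C=8
G+C = 16, so %GC = 16/26 × 100 = 61.538%
Salt term: 16.6 × (-3) = -49.8
GC term: 0.41 × 61.538 = 25.231; length term: −675/26 = −25.962
Tm = 81.5 + (-49.8) + 25.231 − 25.962 = 30.969 → 31.0°C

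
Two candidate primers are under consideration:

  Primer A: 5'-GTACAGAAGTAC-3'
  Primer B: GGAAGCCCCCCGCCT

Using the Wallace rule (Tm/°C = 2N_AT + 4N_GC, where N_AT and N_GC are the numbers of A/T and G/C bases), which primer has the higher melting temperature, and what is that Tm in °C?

Primer A: A+T=7, G+C=5 → Tm = 2(7)+4(5) = 34°C
Primer B: A+T=3, G+C=12 → Tm = 2(3)+4(12) = 54°C
34°C vs 54°C → primer B is higher.

Primer B, 54°C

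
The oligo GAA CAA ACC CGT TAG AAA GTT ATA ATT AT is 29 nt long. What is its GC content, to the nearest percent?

28%

Base counts: G=4, C=4, A=13, T=8
G+C = 4 + 4 = 8 out of 29 bases
%GC = 8/29 × 100 = 27.59% ≈ 28%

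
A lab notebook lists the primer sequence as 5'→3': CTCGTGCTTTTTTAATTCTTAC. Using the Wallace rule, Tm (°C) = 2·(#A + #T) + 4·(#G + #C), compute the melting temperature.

58°C

Counting bases: T=12, A=3, C=5, G=2
So N_AT = 15 and N_GC = 7.
Tm = 2(15) + 4(7) = 30 + 28 = 58°C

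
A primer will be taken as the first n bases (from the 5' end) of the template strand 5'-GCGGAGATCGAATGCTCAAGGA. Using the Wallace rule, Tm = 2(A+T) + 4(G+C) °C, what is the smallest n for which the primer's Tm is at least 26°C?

First 7 bases: GCGGAGA → Tm = 24°C (< 26°C)
First 8 bases: GCGGAGAT → Tm = 26°C (≥ 26°C)
Each additional base adds 2°C (A/T) or 4°C (G/C), so Tm is non-decreasing in n; n = 8 is the first length to reach 26°C.

n = 8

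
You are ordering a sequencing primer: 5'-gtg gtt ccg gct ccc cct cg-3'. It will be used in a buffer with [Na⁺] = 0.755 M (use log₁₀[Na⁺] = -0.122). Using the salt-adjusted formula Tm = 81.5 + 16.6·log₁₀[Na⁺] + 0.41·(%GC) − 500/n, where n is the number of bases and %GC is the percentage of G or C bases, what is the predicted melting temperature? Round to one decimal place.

85.2°C

Length n = 20. Counting bases: G=6, C=9, T=5, A=0
G+C = 15, so %GC = 15/20 × 100 = 75%
Salt term: 16.6 × (-0.122) = -2.025
GC term: 0.41 × 75 = 30.75; length term: −500/20 = −25
Tm = 81.5 + (-2.025) + 30.75 − 25 = 85.225 → 85.2°C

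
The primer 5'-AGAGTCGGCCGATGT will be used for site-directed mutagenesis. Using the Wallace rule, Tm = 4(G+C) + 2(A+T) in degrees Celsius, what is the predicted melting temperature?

Scanning the sequence gives G=6, A=3, T=3, C=3.
A+T = 6, G+C = 9
Tm = 4·9 + 2·6 = 36 + 12 = 48°C

48°C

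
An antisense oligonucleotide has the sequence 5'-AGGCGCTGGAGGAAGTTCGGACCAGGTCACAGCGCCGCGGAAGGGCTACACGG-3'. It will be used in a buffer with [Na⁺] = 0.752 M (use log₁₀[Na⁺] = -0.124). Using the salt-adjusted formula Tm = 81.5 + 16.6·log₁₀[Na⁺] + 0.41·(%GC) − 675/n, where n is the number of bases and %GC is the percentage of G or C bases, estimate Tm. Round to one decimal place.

94.6°C

Length n = 53. C=14, A=12, G=22, T=5
G+C = 36, so %GC = 36/53 × 100 = 67.925%
Salt term: 16.6 × (-0.124) = -2.058
GC term: 0.41 × 67.925 = 27.849; length term: −675/53 = −12.736
Tm = 81.5 + (-2.058) + 27.849 − 12.736 = 94.555 → 94.6°C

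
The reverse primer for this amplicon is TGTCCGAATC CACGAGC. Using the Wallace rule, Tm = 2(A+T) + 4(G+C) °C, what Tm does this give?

54°C

A=4, T=3, G=4, C=6
AT pairs contribute 7, GC pairs contribute 10.
Tm = 2(7) + 4(10) = 14 + 40 = 54°C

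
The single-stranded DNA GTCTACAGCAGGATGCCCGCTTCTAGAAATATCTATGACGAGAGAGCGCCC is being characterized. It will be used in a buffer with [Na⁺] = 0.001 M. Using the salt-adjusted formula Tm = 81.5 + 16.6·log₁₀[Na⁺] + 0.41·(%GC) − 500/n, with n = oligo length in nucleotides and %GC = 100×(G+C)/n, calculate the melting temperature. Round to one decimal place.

43.6°C

Length n = 51. Counting bases: G=13, T=10, A=14, C=14
G+C = 27, so %GC = 27/51 × 100 = 52.941%
Salt term: 16.6 × (-3) = -49.8
GC term: 0.41 × 52.941 = 21.706; length term: −500/51 = −9.804
Tm = 81.5 + (-49.8) + 21.706 − 9.804 = 43.602 → 43.6°C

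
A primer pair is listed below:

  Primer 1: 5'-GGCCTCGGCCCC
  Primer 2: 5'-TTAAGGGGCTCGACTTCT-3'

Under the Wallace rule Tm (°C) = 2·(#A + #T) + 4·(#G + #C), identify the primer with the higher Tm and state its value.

Primer 1: A+T=1, G+C=11 → Tm = 2(1)+4(11) = 46°C
Primer 2: A+T=9, G+C=9 → Tm = 2(9)+4(9) = 54°C
46°C vs 54°C → primer 2 is higher.

Primer 2, 54°C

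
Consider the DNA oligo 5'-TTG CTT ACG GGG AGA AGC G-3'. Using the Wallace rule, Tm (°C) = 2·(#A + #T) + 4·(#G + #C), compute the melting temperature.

60°C

Counting bases: C=3, G=8, A=4, T=4
A+T = 8, G+C = 11
Tm = 2(8) + 4(11) = 16 + 44 = 60°C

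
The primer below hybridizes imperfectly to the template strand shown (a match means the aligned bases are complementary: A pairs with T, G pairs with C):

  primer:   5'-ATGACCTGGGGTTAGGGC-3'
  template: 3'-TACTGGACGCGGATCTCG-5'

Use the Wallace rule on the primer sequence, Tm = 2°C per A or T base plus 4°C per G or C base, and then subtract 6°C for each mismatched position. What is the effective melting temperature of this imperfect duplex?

34°C

Primer base counts: A=3, T=4, G=8, C=3 → A+T=7, G+C=11
Perfect-match Tm = 2(7) + 4(11) = 14 + 44 = 58°C
Mismatches (positions where the bases are not complementary): 4 (at positions 9, 11, 12, 16)
Effective Tm = 58 − 4×6 = 58 − 24 = 34°C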